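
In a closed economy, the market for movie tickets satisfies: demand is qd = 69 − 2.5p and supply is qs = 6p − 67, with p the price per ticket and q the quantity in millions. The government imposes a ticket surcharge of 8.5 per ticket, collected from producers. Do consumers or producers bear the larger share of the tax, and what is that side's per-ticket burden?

Consumers bear the larger share: 6 per ticket.

Without the tax, 69 − 2.5p = 6p − 67 gives 8.5p = 136, so p* = 16 and q* = 29.
With the tax collected from producers, supply shifts: qs = 6(p − 8.5) − 67.
Solving gives q = 14 with consumers paying 22 and producers receiving 13.5 (the 8.5 wedge).
Per-ticket burden: consumers 6, producers 2.5.
Consumers take the larger share because demand is less price-elastic here (demand slope 2.5 vs supply slope 6).
The less price-elastic side of the market bears the larger share of a per-unit tax.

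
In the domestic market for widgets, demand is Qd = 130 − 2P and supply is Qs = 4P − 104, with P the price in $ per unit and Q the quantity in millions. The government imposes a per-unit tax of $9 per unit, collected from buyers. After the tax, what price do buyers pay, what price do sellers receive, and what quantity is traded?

Without the tax, 130 − 2P = 4P − 104 gives 6P = 234, so P* = $39 and Q* = 52.
With the tax collected from buyers, demand (in seller-price terms) shifts: Qd = 130 − 2(P + 9).
Solving gives Q = 40 with buyers paying $45 and sellers receiving $36 (the $9 wedge).
The less price-elastic side of the market bears the larger share of a per-unit tax.

Buyers pay $45; sellers receive $36; quantity = 40.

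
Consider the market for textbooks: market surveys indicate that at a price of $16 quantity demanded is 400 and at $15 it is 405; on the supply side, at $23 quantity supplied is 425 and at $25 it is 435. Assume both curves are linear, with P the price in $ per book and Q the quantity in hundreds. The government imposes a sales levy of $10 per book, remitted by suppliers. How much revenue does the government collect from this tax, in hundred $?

Tax revenue = $3700 hundred.

Demand slope: (405 − 400)/(15 − 16) = -5, so Qd = 480 − 5P.
Supply slope: (435 − 425)/(25 − 23) = 5, so Qs = 5P + 310.
Without the tax, 480 − 5P = 5P + 310 gives 10P = 170, so P* = $17 and Q* = 395.
With the tax collected from suppliers, supply shifts: Qs = 5(P − 10) + 310.
New equilibrium: buyers pay $22, suppliers receive $12, Q = 370. (Wedge: Pb − Ps = 10.)
Revenue = t · Q = 10 · 370 = $3700.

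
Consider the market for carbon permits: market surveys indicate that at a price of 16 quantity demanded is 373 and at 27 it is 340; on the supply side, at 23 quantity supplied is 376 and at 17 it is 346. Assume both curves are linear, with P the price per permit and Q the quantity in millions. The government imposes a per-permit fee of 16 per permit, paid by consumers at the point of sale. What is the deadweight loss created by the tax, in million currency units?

Demand slope: (340 − 373)/(27 − 16) = -3, so Qd = 421 − 3P.
Supply slope: (346 − 376)/(17 − 23) = 5, so Qs = 5P + 261.
Before the tax: set 421 − 3P = 5P + 261 → P* = 20, Q* = 361.
With the tax collected from consumers, demand (in seller-price terms) shifts: Qd = 421 − 3(P + 16).
Solving gives Q = 331 with consumers paying 30 and producers receiving 14 (the 16 wedge).
Quantity falls by |ΔQ| = |361 − 331| = 30.
DWL = ½ · t · |ΔQ| = ½ · 16 · 30 = 240.

Deadweight loss = 240 million.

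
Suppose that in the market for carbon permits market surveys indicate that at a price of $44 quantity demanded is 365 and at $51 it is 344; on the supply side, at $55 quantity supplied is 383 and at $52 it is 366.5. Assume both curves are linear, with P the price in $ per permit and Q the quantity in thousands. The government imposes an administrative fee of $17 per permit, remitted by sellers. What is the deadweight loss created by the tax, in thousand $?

Demand slope: (344 − 365)/(51 − 44) = -3, so Qd = 497 − 3P.
Supply slope: (366.5 − 383)/(52 − 55) = 5.5, so Qs = 5.5P + 80.5.
Before the tax: set 497 − 3P = 5.5P + 80.5 → P* = $49, Q* = 350.
With the tax collected from sellers, supply shifts: Qs = 5.5(P − 17) + 80.5.
Solving gives Q = 317 with buyers paying $60 and sellers receiving $43 (the $17 wedge).
Quantity falls by |ΔQ| = |350 − 317| = 33.
DWL = ½ · t · |ΔQ| = ½ · 17 · 33 = $280.5.

Deadweight loss = $280.5 thousand.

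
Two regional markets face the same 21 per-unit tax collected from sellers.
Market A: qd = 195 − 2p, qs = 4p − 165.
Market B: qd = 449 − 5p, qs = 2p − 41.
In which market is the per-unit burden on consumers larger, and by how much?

Market A: pre-tax p* = 60, q* = 75; post-tax q = 47; per-unit burden on consumers = 14.
Market B: pre-tax p* = 70, q* = 99; post-tax q = 69; per-unit burden on consumers = 6.
Difference: 14 vs 6 → market A is larger by 8.

Market A, by 8.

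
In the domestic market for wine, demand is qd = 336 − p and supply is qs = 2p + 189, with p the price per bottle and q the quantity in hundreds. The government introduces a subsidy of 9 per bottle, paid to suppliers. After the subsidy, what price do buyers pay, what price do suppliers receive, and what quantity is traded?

Buyers pay 43; suppliers receive 52; quantity = 293.

Without the subsidy, 336 − p = 2p + 189 gives 3p = 147, so p* = 49 and q* = 287.
With a per-unit subsidy paid to suppliers, each receives p + 9 per unit sold, so supply becomes qs = 2(p + 9) + 189.
Solving gives q = 293 with buyers paying 43 and suppliers receiving 52 (the 9 wedge).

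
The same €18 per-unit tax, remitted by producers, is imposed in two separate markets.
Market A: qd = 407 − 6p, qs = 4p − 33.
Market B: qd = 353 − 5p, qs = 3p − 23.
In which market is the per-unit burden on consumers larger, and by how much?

Market A: pre-tax p* = €44, q* = 143; post-tax q = 99.8; per-unit burden on consumers = €7.2.
Market B: pre-tax p* = €47, q* = 118; post-tax q = 84.25; per-unit burden on consumers = €6.75.
Difference: €7.2 vs €6.75 → market A is larger by €0.45.

Market A, by €0.45.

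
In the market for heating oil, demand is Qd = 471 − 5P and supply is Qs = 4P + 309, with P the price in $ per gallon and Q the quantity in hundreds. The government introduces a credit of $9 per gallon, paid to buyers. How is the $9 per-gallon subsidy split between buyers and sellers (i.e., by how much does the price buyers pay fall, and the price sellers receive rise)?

Buyers gain $4 per gallon; sellers gain $5 per gallon.

Without the subsidy, 471 − 5P = 4P + 309 gives 9P = 162, so P* = $18 and Q* = 381.
With a per-unit subsidy paid to buyers, each effectively pays P − 9, so demand becomes Qd = 471 − 5(P − 9).
New equilibrium: buyers pay $14, sellers receive $23, Q = 401. (Wedge: Pb − Ps = −9.)
Gain to buyers: $4; to sellers: $5. (They sum to $9.)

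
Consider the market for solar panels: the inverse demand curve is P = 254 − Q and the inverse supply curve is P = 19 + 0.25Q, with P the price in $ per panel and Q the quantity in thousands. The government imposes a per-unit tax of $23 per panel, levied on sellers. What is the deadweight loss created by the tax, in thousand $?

Deadweight loss = $211.6 thousand.

Rewrite in direct form: Qd = 254 − P and Qs = 4P − 76.
Without the tax, 254 − P = 4P − 76 gives 5P = 330, so P* = $66 and Q* = 188.
With the tax collected from sellers, supply shifts: Qs = 4(P − 23) − 76.
New equilibrium: consumers pay $84.4, sellers receive $61.4, Q = 169.6. (Wedge: Pb − Ps = 23.)
Quantity falls by |ΔQ| = |188 − 169.6| = 18.4.
DWL = ½ · t · |ΔQ| = ½ · 23 · 18.4 = $211.6.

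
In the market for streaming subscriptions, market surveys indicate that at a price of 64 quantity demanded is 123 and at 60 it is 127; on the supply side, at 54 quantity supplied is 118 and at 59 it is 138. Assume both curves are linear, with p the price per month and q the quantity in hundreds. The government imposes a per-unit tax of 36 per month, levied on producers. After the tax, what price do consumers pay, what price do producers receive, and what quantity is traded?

Consumers pay 85.8; producers receive 49.8; quantity = 101.2.

Demand slope: (127 − 123)/(60 − 64) = -1, so qd = 187 − p.
Supply slope: (138 − 118)/(59 − 54) = 4, so qs = 4p − 98.
Before the tax: set 187 − p = 4p − 98 → p* = 57, q* = 130.
With the tax collected from producers, supply shifts: qs = 4(p − 36) − 98.
Solving gives q = 101.2 with consumers paying 85.8 and producers receiving 49.8 (the 36 wedge).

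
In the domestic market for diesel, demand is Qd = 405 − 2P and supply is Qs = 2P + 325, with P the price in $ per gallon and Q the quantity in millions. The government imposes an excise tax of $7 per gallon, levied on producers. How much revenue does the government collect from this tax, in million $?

Before the tax: set 405 − 2P = 2P + 325 → P* = $20, Q* = 365.
With the tax collected from producers, supply shifts: Qs = 2(P − 7) + 325.
New equilibrium: buyers pay $23.5, producers receive $16.5, Q = 358. (Wedge: Pb − Ps = 7.)
Revenue = t · Q = 7 · 358 = $2506.

Tax revenue = $2506 million.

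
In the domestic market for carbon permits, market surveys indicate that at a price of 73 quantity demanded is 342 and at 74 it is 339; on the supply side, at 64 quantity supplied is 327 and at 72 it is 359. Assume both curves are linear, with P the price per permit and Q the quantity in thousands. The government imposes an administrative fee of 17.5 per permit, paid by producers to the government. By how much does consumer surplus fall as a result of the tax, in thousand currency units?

Demand slope: (339 − 342)/(74 − 73) = -3, so Qd = 561 − 3P.
Supply slope: (359 − 327)/(72 − 64) = 4, so Qs = 4P + 71.
Before the tax: set 561 − 3P = 4P + 71 → P* = 70, Q* = 351.
With the tax collected from producers, supply shifts: Qs = 4(P − 17.5) + 71.
New equilibrium: buyers pay 80, producers receive 62.5, Q = 321. (Wedge: Pb − Ps = 17.5.)
ΔCS is the trapezoid between Q = 321 and Q = 351 of height 10: ½ · (351 + 321) · 10 = 3360.

Consumer surplus falls by 3360 thousand.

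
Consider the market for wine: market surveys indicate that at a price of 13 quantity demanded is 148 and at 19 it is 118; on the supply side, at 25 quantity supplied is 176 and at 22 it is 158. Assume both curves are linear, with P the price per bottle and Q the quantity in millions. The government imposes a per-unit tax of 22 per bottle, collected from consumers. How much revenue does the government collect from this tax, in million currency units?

Tax revenue = 1496 million.

Demand slope: (118 − 148)/(19 − 13) = -5, so Qd = 213 − 5P.
Supply slope: (158 − 176)/(22 − 25) = 6, so Qs = 6P + 26.
Without the tax, 213 − 5P = 6P + 26 gives 11P = 187, so P* = 17 and Q* = 128.
With the tax collected from consumers, demand (in seller-price terms) shifts: Qd = 213 − 5(P + 22).
New equilibrium: consumers pay 29, producers receive 7, Q = 68. (Wedge: Pb − Ps = 22.)
Revenue = t · Q = 22 · 68 = 1496.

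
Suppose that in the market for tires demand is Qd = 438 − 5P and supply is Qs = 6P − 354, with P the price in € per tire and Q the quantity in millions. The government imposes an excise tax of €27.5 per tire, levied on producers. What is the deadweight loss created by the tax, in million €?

Without the tax, 438 − 5P = 6P − 354 gives 11P = 792, so P* = €72 and Q* = 78.
With the tax collected from producers, supply shifts: Qs = 6(P − 27.5) − 354.
Solving gives Q = 3 with consumers paying €87 and producers receiving €59.5 (the €27.5 wedge).
Quantity falls by |ΔQ| = |78 − 3| = 75.
DWL = ½ · t · |ΔQ| = ½ · 27.5 · 75 = €1031.25.

Deadweight loss = €1031.25 million.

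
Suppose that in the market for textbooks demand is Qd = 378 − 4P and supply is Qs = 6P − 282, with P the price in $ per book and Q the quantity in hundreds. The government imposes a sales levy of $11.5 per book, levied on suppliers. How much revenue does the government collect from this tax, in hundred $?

Before the tax: set 378 − 4P = 6P − 282 → P* = $66, Q* = 114.
With the tax collected from suppliers, supply shifts: Qs = 6(P − 11.5) − 282.
New equilibrium: consumers pay $72.9, suppliers receive $61.4, Q = 86.4. (Wedge: Pb − Ps = 11.5.)
Revenue = t · Q = 11.5 · 86.4 = $993.6.

Tax revenue = $993.6 hundred.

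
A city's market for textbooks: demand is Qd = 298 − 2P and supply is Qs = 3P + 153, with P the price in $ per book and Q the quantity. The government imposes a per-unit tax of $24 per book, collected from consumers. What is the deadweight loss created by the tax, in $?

Deadweight loss = $345.6.

Without the tax, 298 − 2P = 3P + 153 gives 5P = 145, so P* = $29 and Q* = 240.
With the tax collected from consumers, demand (in seller-price terms) shifts: Qd = 298 − 2(P + 24).
New equilibrium: consumers pay $43.4, sellers receive $19.4, Q = 211.2. (Wedge: Pb − Ps = 24.)
Quantity falls by |ΔQ| = |240 − 211.2| = 28.8.
DWL = ½ · t · |ΔQ| = ½ · 24 · 28.8 = $345.6.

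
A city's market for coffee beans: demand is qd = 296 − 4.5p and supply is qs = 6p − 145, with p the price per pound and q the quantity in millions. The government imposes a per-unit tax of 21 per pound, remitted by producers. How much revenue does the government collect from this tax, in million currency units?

Tax revenue = 1113 million.

Before the tax: set 296 − 4.5p = 6p − 145 → p* = 42, q* = 107.
With the tax collected from producers, supply shifts: qs = 6(p − 21) − 145.
New equilibrium: consumers pay 54, producers receive 33, q = 53. (Wedge: pb − ps = 21.)
Revenue = t · Q = 21 · 53 = 1113.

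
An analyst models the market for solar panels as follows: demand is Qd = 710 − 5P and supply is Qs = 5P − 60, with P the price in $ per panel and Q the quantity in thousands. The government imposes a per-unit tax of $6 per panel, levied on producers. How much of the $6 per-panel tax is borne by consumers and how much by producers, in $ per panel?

Before the tax: set 710 − 5P = 5P − 60 → P* = $77, Q* = 325.
With the tax collected from producers, supply shifts: Qs = 5(P − 6) − 60.
Solving gives Q = 310 with consumers paying $80 and producers receiving $74 (the $6 wedge).
Burden on consumers: $3; on producers: $3. (They sum to $6.)

Consumers bear $3 per panel; producers bear $3 per panel.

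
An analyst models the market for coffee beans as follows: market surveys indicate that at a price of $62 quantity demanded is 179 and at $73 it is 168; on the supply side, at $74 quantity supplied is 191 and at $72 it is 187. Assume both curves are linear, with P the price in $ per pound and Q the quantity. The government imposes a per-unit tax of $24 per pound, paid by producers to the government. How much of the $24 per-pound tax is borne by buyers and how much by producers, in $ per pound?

Demand slope: (168 − 179)/(73 − 62) = -1, so Qd = 241 − P.
Supply slope: (187 − 191)/(72 − 74) = 2, so Qs = 2P + 43.
Before the tax: set 241 − P = 2P + 43 → P* = $66, Q* = 175.
With the tax collected from producers, supply shifts: Qs = 2(P − 24) + 43.
Solving gives Q = 159 with buyers paying $82 and producers receiving $58 (the $24 wedge).
Burden on buyers: $16; on producers: $8. (They sum to $24.)
The less price-elastic side of the market bears the larger share of a per-unit tax.

Buyers bear $16 per pound; producers bear $8 per pound.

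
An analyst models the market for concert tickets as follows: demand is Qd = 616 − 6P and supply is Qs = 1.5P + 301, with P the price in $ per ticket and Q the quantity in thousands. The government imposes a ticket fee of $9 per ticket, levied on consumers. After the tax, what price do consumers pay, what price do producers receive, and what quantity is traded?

Consumers pay $43.8; producers receive $34.8; quantity = 353.2.

Before the tax: set 616 − 6P = 1.5P + 301 → P* = $42, Q* = 364.
With the tax collected from consumers, demand (in seller-price terms) shifts: Qd = 616 − 6(P + 9).
Solving gives Q = 353.2 with consumers paying $43.8 and producers receiving $34.8 (the $9 wedge).
The less price-elastic side of the market bears the larger share of a per-unit tax.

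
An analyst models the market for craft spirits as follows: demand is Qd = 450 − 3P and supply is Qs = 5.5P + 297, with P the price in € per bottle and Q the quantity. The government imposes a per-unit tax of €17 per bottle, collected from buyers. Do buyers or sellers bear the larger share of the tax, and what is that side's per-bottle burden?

Buyers bear the larger share: €11 per bottle.

Without the tax, 450 − 3P = 5.5P + 297 gives 8.5P = 153, so P* = €18 and Q* = 396.
With the tax collected from buyers, demand (in seller-price terms) shifts: Qd = 450 − 3(P + 17).
New equilibrium: buyers pay €29, sellers receive €12, Q = 363. (Wedge: Pb − Ps = 17.)
Per-bottle burden: buyers €11, sellers €6.
Buyers take the larger share because demand is less price-elastic here (demand slope 3 vs supply slope 5.5).
The less price-elastic side of the market bears the larger share of a per-unit tax.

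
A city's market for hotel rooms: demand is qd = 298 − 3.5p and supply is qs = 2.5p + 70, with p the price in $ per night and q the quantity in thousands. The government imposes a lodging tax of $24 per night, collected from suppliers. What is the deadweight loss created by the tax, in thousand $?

Before the tax: set 298 − 3.5p = 2.5p + 70 → p* = $38, q* = 165.
With the tax collected from suppliers, supply shifts: qs = 2.5(p − 24) + 70.
New equilibrium: consumers pay $48, suppliers receive $24, q = 130. (Wedge: pb − ps = 24.)
Quantity falls by |ΔQ| = |165 − 130| = 35.
DWL = ½ · t · |ΔQ| = ½ · 24 · 35 = $420.

Deadweight loss = $420 thousand.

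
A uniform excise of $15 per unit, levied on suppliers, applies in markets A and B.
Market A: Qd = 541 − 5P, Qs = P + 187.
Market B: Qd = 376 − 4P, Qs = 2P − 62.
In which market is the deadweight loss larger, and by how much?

Market B, by $56.25.

Market A: pre-tax P* = $59, Q* = 246; post-tax Q = 233.5; deadweight loss = $93.75.
Market B: pre-tax P* = $73, Q* = 84; post-tax Q = 64; deadweight loss = $150.
Difference: $93.75 vs $150 → market B is larger by $56.25.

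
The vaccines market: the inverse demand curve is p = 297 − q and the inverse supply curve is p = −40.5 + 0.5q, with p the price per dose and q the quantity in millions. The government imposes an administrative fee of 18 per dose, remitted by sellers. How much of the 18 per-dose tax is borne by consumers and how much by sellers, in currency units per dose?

Consumers bear 12 per dose; sellers bear 6 per dose.

Inverting to q(p) form: qd = 297 − p; qs = 2p + 81.
Without the tax, 297 − p = 2p + 81 gives 3p = 216, so p* = 72 and q* = 225.
With the tax collected from sellers, supply shifts: qs = 2(p − 18) + 81.
New equilibrium: consumers pay 84, sellers receive 66, q = 213. (Wedge: pb − ps = 18.)
Burden on consumers: 12; on sellers: 6. (They sum to 18.)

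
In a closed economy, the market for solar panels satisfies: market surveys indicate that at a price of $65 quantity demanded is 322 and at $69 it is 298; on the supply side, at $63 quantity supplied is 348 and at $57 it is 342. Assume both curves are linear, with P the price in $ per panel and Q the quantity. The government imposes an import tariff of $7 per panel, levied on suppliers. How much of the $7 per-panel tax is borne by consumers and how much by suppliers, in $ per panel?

Demand slope: (298 − 322)/(69 − 65) = -6, so Qd = 712 − 6P.
Supply slope: (342 − 348)/(57 − 63) = 1, so Qs = P + 285.
Before the tax: set 712 − 6P = P + 285 → P* = $61, Q* = 346.
With the tax collected from suppliers, supply shifts: Qs = (P − 7) + 285.
Solving gives Q = 340 with consumers paying $62 and suppliers receiving $55 (the $7 wedge).
Burden on consumers: $1; on suppliers: $6. (They sum to $7.)
The less price-elastic side of the market bears the larger share of a per-unit tax.

Consumers bear $1 per panel; suppliers bear $6 per panel.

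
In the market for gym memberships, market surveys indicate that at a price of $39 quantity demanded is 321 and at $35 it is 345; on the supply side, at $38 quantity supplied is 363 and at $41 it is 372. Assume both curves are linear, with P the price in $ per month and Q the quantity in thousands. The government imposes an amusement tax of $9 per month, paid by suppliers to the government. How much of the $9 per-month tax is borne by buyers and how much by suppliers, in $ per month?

Demand slope: (345 − 321)/(35 − 39) = -6, so Qd = 555 − 6P.
Supply slope: (372 − 363)/(41 − 38) = 3, so Qs = 3P + 249.
Before the tax: set 555 − 6P = 3P + 249 → P* = $34, Q* = 351.
With the tax collected from suppliers, supply shifts: Qs = 3(P − 9) + 249.
Solving gives Q = 333 with buyers paying $37 and suppliers receiving $28 (the $9 wedge).
Burden on buyers: $3; on suppliers: $6. (They sum to $9.)

Buyers bear $3 per month; suppliers bear $6 per month.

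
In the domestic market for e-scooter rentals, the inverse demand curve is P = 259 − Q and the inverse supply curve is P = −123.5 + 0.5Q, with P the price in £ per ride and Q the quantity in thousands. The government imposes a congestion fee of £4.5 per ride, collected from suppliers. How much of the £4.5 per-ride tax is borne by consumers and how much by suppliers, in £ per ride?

Rewrite in direct form: Qd = 259 − P and Qs = 2P + 247.
Before the tax: set 259 − P = 2P + 247 → P* = £4, Q* = 255.
With the tax collected from suppliers, supply shifts: Qs = 2(P − 4.5) + 247.
New equilibrium: consumers pay £7, suppliers receive £2.5, Q = 252. (Wedge: Pb − Ps = 4.5.)
Burden on consumers: £3; on suppliers: £1.5. (They sum to £4.5.)

Consumers bear £3 per ride; suppliers bear £1.5 per ride.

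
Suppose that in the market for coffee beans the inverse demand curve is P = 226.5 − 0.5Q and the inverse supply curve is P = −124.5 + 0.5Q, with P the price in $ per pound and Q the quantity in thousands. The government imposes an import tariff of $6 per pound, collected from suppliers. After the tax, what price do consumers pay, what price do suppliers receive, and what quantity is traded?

Inverting to Q(P) form: Qd = 453 − 2P; Qs = 2P + 249.
Before the tax: set 453 − 2P = 2P + 249 → P* = $51, Q* = 351.
With the tax collected from suppliers, supply shifts: Qs = 2(P − 6) + 249.
New equilibrium: consumers pay $54, suppliers receive $48, Q = 345. (Wedge: Pb − Ps = 6.)
The less price-elastic side of the market bears the larger share of a per-unit tax.

Consumers pay $54; suppliers receive $48; quantity = 345.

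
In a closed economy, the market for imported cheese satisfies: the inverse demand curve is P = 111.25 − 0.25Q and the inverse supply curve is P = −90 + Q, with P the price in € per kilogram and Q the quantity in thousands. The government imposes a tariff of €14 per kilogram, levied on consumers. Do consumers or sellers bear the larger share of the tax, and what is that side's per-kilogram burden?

Sellers bear the larger share: €11.2 per kilogram.

Inverting to Q(P) form: Qd = 445 − 4P; Qs = P + 90.
Without the tax, 445 − 4P = P + 90 gives 5P = 355, so P* = €71 and Q* = 161.
With the tax collected from consumers, demand (in seller-price terms) shifts: Qd = 445 − 4(P + 14).
Solving gives Q = 149.8 with consumers paying €73.8 and sellers receiving €59.8 (the €14 wedge).
Per-kilogram burden: consumers €2.8, sellers €11.2.
Sellers take the larger share because supply is less price-elastic here (demand slope 4 vs supply slope 1).
The less price-elastic side of the market bears the larger share of a per-unit tax.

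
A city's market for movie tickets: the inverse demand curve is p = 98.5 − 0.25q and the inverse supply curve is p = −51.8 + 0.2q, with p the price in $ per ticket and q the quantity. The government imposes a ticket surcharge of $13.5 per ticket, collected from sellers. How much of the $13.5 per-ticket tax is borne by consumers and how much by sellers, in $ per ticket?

Rewrite in direct form: qd = 394 − 4p and qs = 5p + 259.
Before the tax: set 394 − 4p = 5p + 259 → p* = $15, q* = 334.
With the tax collected from sellers, supply shifts: qs = 5(p − 13.5) + 259.
Solving gives q = 304 with consumers paying $22.5 and sellers receiving $9 (the $13.5 wedge).
Burden on consumers: $7.5; on sellers: $6. (They sum to $13.5.)

Consumers bear $7.5 per ticket; sellers bear $6 per ticket.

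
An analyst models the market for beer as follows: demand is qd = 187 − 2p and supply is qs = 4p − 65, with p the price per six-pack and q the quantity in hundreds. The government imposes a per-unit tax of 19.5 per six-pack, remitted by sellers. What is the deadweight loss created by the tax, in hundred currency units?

Without the tax, 187 − 2p = 4p − 65 gives 6p = 252, so p* = 42 and q* = 103.
With the tax collected from sellers, supply shifts: qs = 4(p − 19.5) − 65.
New equilibrium: buyers pay 55, sellers receive 35.5, q = 77. (Wedge: pb − ps = 19.5.)
Quantity falls by |ΔQ| = |103 − 77| = 26.
DWL = ½ · t · |ΔQ| = ½ · 19.5 · 26 = 253.5.

Deadweight loss = 253.5 hundred.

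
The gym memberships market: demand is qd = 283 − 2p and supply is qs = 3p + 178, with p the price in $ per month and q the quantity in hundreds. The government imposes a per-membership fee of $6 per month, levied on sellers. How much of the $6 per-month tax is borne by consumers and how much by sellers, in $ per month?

Consumers bear $3.6 per month; sellers bear $2.4 per month.

Without the tax, 283 − 2p = 3p + 178 gives 5p = 105, so p* = $21 and q* = 241.
With the tax collected from sellers, supply shifts: qs = 3(p − 6) + 178.
Solving gives q = 233.8 with consumers paying $24.6 and sellers receiving $18.6 (the $6 wedge).
Burden on consumers: $3.6; on sellers: $2.4. (They sum to $6.)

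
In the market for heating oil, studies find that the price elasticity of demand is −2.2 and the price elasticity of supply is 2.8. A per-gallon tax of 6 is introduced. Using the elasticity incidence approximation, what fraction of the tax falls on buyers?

Buyers' share ≈ 0.56.

Incidence ratio: buyers' share ≈ εs / (εs + |εd|) = 2.8 / (2.8 + 2.2) = 0.56.
Supply is the more elastic side, so buyers bear the larger share.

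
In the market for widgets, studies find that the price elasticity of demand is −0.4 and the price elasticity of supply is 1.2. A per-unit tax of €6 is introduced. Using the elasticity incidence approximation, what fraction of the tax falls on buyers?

Incidence ratio: buyers' share ≈ εs / (εs + |εd|) = 1.2 / (1.2 + 0.4) = 0.75.
Supply is the more elastic side, so buyers bear the larger share.

Buyers' share ≈ 0.75.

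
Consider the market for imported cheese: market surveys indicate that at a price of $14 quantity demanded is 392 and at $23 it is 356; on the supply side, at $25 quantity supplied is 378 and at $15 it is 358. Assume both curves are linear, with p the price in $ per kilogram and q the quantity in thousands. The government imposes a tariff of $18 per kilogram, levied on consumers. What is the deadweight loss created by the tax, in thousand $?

Deadweight loss = $216 thousand.

Demand slope: (356 − 392)/(23 − 14) = -4, so qd = 448 − 4p.
Supply slope: (358 − 378)/(15 − 25) = 2, so qs = 2p + 328.
Without the tax, 448 − 4p = 2p + 328 gives 6p = 120, so p* = $20 and q* = 368.
With the tax collected from consumers, demand (in seller-price terms) shifts: qd = 448 − 4(p + 18).
Solving gives q = 344 with consumers paying $26 and producers receiving $8 (the $18 wedge).
Quantity falls by |ΔQ| = |368 − 344| = 24.
DWL = ½ · t · |ΔQ| = ½ · 18 · 24 = $216.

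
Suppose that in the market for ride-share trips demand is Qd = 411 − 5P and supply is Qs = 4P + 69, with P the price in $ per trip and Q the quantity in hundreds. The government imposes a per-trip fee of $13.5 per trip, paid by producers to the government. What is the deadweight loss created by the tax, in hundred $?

Before the tax: set 411 − 5P = 4P + 69 → P* = $38, Q* = 221.
With the tax collected from producers, supply shifts: Qs = 4(P − 13.5) + 69.
Solving gives Q = 191 with consumers paying $44 and producers receiving $30.5 (the $13.5 wedge).
Quantity falls by |ΔQ| = |221 − 191| = 30.
DWL = ½ · t · |ΔQ| = ½ · 13.5 · 30 = $202.5.

Deadweight loss = $202.5 hundred.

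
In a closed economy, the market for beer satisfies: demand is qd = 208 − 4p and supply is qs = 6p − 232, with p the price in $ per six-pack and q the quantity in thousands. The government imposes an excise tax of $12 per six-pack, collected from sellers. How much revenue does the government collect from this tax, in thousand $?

Tax revenue = $38.4 thousand.

Before the tax: set 208 − 4p = 6p − 232 → p* = $44, q* = 32.
With the tax collected from sellers, supply shifts: qs = 6(p − 12) − 232.
Solving gives q = 3.2 with consumers paying $51.2 and sellers receiving $39.2 (the $12 wedge).
Revenue = t · Q = 12 · 3.2 = $38.4.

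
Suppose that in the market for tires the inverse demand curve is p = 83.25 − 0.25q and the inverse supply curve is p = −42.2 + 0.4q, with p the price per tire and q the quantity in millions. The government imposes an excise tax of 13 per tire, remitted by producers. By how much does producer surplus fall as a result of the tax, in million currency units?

Producer surplus falls by 1464 million.

Rewrite in direct form: qd = 333 − 4p and qs = 2.5p + 105.5.
Before the tax: set 333 − 4p = 2.5p + 105.5 → p* = 35, q* = 193.
With the tax collected from producers, supply shifts: qs = 2.5(p − 13) + 105.5.
Solving gives q = 173 with buyers paying 40 and producers receiving 27 (the 13 wedge).
ΔPS is the trapezoid between Q = 173 and Q = 193 of height 8: ½ · (193 + 173) · 8 = 1464.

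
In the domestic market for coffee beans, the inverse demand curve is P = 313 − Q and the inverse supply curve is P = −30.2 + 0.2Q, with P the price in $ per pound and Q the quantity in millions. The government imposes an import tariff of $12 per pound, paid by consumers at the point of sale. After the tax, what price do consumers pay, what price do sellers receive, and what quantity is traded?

Consumers pay $37; sellers receive $25; quantity = 276.

Inverting to Q(P) form: Qd = 313 − P; Qs = 5P + 151.
Before the tax: set 313 − P = 5P + 151 → P* = $27, Q* = 286.
With the tax collected from consumers, demand (in seller-price terms) shifts: Qd = 313 − (P + 12).
Solving gives Q = 276 with consumers paying $37 and sellers receiving $25 (the $12 wedge).
The less price-elastic side of the market bears the larger share of a per-unit tax.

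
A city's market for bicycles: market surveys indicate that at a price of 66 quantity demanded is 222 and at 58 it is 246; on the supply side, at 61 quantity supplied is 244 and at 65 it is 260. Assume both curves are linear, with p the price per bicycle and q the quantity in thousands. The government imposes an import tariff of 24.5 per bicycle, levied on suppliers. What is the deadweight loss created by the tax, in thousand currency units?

Deadweight loss = 514.5 thousand.

Demand slope: (246 − 222)/(58 − 66) = -3, so qd = 420 − 3p.
Supply slope: (260 − 244)/(65 − 61) = 4, so qs = 4p.
Without the tax, 420 − 3p = 4p gives 7p = 420, so p* = 60 and q* = 240.
With the tax collected from suppliers, supply shifts: qs = 4(p − 24.5).
Solving gives q = 198 with buyers paying 74 and suppliers receiving 49.5 (the 24.5 wedge).
Quantity falls by |ΔQ| = |240 − 198| = 42.
DWL = ½ · t · |ΔQ| = ½ · 24.5 · 42 = 514.5.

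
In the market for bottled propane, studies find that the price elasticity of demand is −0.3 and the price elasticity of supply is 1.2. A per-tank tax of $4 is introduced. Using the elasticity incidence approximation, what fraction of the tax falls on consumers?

Incidence ratio: consumers' share ≈ εs / (εs + |εd|) = 1.2 / (1.2 + 0.3) = 0.8.
Supply is the more elastic side, so consumers bear the larger share.

Consumers' share ≈ 0.8.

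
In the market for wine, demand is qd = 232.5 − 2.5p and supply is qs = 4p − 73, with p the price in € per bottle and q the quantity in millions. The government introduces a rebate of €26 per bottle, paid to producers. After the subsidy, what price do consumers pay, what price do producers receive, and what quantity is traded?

Without the subsidy, 232.5 − 2.5p = 4p − 73 gives 6.5p = 305.5, so p* = €47 and q* = 115.
With a per-unit subsidy paid to producers, each receives p + 26 per unit sold, so supply becomes qs = 4(p + 26) − 73.
New equilibrium: consumers pay €31, producers receive €57, q = 155. (Wedge: pb − ps = −26.)

Consumers pay €31; producers receive €57; quantity = 155.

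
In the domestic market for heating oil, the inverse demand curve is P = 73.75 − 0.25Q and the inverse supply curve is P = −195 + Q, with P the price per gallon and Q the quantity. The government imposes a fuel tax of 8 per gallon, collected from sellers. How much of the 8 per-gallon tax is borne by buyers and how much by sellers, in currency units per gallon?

Buyers bear 1.6 per gallon; sellers bear 6.4 per gallon.

Rewrite in direct form: Qd = 295 − 4P and Qs = P + 195.
Without the tax, 295 − 4P = P + 195 gives 5P = 100, so P* = 20 and Q* = 215.
With the tax collected from sellers, supply shifts: Qs = (P − 8) + 195.
New equilibrium: buyers pay 21.6, sellers receive 13.6, Q = 208.6. (Wedge: Pb − Ps = 8.)
Burden on buyers: 1.6; on sellers: 6.4. (They sum to 8.)
The less price-elastic side of the market bears the larger share of a per-unit tax.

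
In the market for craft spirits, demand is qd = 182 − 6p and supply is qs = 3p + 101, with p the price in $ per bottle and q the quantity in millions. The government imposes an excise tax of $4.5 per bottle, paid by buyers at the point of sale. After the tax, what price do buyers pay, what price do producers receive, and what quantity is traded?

Buyers pay $10.5; producers receive $6; quantity = 119.

Without the tax, 182 − 6p = 3p + 101 gives 9p = 81, so p* = $9 and q* = 128.
With the tax collected from buyers, demand (in seller-price terms) shifts: qd = 182 − 6(p + 4.5).
Solving gives q = 119 with buyers paying $10.5 and producers receiving $6 (the $4.5 wedge).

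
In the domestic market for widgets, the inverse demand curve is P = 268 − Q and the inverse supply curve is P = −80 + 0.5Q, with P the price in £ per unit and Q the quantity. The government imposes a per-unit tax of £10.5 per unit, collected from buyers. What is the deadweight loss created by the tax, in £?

Deadweight loss = £36.75.

Inverting to Q(P) form: Qd = 268 − P; Qs = 2P + 160.
Without the tax, 268 − P = 2P + 160 gives 3P = 108, so P* = £36 and Q* = 232.
With the tax collected from buyers, demand (in seller-price terms) shifts: Qd = 268 − (P + 10.5).
Solving gives Q = 225 with buyers paying £43 and sellers receiving £32.5 (the £10.5 wedge).
Quantity falls by |ΔQ| = |232 − 225| = 7.
DWL = ½ · t · |ΔQ| = ½ · 10.5 · 7 = £36.75.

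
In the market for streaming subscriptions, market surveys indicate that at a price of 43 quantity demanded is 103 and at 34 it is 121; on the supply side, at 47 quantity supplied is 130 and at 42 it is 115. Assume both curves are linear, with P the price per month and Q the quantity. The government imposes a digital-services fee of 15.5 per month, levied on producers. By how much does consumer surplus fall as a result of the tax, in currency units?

Consumer surplus falls by 927.21.

Demand slope: (121 − 103)/(34 − 43) = -2, so Qd = 189 − 2P.
Supply slope: (115 − 130)/(42 − 47) = 3, so Qs = 3P − 11.
Before the tax: set 189 − 2P = 3P − 11 → P* = 40, Q* = 109.
With the tax collected from producers, supply shifts: Qs = 3(P − 15.5) − 11.
New equilibrium: consumers pay 49.3, producers receive 33.8, Q = 90.4. (Wedge: Pb − Ps = 15.5.)
ΔCS is the trapezoid between Q = 90.4 and Q = 109 of height 9.3: ½ · (109 + 90.4) · 9.3 = 927.21.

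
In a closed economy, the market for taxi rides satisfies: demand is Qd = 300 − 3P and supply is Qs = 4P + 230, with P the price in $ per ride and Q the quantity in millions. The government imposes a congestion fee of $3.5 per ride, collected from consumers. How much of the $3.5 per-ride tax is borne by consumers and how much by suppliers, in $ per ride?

Consumers bear $2 per ride; suppliers bear $1.5 per ride.

Without the tax, 300 − 3P = 4P + 230 gives 7P = 70, so P* = $10 and Q* = 270.
With the tax collected from consumers, demand (in seller-price terms) shifts: Qd = 300 − 3(P + 3.5).
Solving gives Q = 264 with consumers paying $12 and suppliers receiving $8.5 (the $3.5 wedge).
Burden on consumers: $2; on suppliers: $1.5. (They sum to $3.5.)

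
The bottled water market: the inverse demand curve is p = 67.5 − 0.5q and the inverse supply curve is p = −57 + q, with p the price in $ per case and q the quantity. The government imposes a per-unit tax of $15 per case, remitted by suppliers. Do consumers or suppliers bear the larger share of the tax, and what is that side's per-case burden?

Suppliers bear the larger share: $10 per case.

Inverting to q(p) form: qd = 135 − 2p; qs = p + 57.
Before the tax: set 135 − 2p = p + 57 → p* = $26, q* = 83.
With the tax collected from suppliers, supply shifts: qs = (p − 15) + 57.
New equilibrium: consumers pay $31, suppliers receive $16, q = 73. (Wedge: pb − ps = 15.)
Per-case burden: consumers $5, suppliers $10.
Suppliers take the larger share because supply is less price-elastic here (demand slope 2 vs supply slope 1).
The less price-elastic side of the market bears the larger share of a per-unit tax.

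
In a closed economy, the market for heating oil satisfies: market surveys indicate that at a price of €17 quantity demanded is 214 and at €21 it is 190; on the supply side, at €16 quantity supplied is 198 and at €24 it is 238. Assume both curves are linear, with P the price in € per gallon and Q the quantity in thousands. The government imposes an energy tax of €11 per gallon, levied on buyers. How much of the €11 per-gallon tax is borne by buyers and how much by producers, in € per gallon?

Buyers bear €5 per gallon; producers bear €6 per gallon.

Demand slope: (190 − 214)/(21 − 17) = -6, so Qd = 316 − 6P.
Supply slope: (238 − 198)/(24 − 16) = 5, so Qs = 5P + 118.
Before the tax: set 316 − 6P = 5P + 118 → P* = €18, Q* = 208.
With the tax collected from buyers, demand (in seller-price terms) shifts: Qd = 316 − 6(P + 11).
Solving gives Q = 178 with buyers paying €23 and producers receiving €12 (the €11 wedge).
Burden on buyers: €5; on producers: €6. (They sum to €11.)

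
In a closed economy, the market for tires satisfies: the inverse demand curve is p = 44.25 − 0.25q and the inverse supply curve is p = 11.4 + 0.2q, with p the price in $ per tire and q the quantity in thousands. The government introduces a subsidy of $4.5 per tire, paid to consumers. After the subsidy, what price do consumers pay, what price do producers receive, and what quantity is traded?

Inverting to q(p) form: qd = 177 − 4p; qs = 5p − 57.
Before the subsidy: set 177 − 4p = 5p − 57 → p* = $26, q* = 73.
With a per-unit subsidy paid to consumers, each effectively pays p − 4.5, so demand becomes qd = 177 − 4(p − 4.5).
New equilibrium: consumers pay $23.5, producers receive $28, q = 83. (Wedge: pb − ps = −4.5.)

Consumers pay $23.5; producers receive $28; quantity = 83.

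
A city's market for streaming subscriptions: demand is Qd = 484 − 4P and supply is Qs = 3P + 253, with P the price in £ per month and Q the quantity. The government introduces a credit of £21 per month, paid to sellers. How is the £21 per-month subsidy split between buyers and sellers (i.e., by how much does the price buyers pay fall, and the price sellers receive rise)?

Without the subsidy, 484 − 4P = 3P + 253 gives 7P = 231, so P* = £33 and Q* = 352.
With a per-unit subsidy paid to sellers, each receives P + 21 per unit sold, so supply becomes Qs = 3(P + 21) + 253.
New equilibrium: buyers pay £24, sellers receive £45, Q = 388. (Wedge: Pb − Ps = −21.)
Gain to buyers: £9; to sellers: £12. (They sum to £21.)

Buyers gain £9 per month; sellers gain £12 per month.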